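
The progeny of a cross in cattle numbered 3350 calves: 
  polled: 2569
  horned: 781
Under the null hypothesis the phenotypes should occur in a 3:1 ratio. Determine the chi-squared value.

5.082

Total ratio parts = 4. Expected numbers out of 3350:
  polled: 3350 × 3/4 = 2512.5
  horned: 3350 × 1/4 = 837.5
χ² = Σ (O − E)² / E
  polled: (2569 − 2512.5)² / 2512.5 = 1.2705
  horned: (781 − 837.5)² / 837.5 = 3.8116
χ² = 1.2705 + 3.8116 = 5.0821 ≈ 5.082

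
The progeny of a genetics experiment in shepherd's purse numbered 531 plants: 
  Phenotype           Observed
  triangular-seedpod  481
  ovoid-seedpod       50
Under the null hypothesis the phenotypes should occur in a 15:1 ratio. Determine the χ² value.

Under the 15:1 hypothesis (Σ ratio = 16, N = 531):
  triangular-seedpod: 531 × 15/16 = 497.8125
  ovoid-seedpod: 531 × 1/16 = 33.1875
χ² = Σ (O − E)² / E
  triangular-seedpod: (481 − 497.8125)² / 497.8125 = 0.5678
  ovoid-seedpod: (50 − 33.1875)² / 33.1875 = 8.5171
χ² = 0.5678 + 8.5171 = 9.0849 ≈ 9.085

9.085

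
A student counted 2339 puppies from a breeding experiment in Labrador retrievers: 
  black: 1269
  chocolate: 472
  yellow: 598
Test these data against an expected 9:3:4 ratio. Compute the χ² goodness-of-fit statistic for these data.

4.506

Expected counts for N = 2339 under a 9:3:4 ratio (total parts = 16):
  black: 2339 × 9/16 = 1315.6875
  chocolate: 2339 × 3/16 = 438.5625
  yellow: 2339 × 4/16 = 584.75
χ² = Σ (O − E)² / E
  black: (1269 − 1315.6875)² / 1315.6875 = 1.6567
  chocolate: (472 − 438.5625)² / 438.5625 = 2.5494
  yellow: (598 − 584.75)² / 584.75 = 0.3002
χ² = 1.6567 + 2.5494 + 0.3002 = 4.5063 ≈ 4.506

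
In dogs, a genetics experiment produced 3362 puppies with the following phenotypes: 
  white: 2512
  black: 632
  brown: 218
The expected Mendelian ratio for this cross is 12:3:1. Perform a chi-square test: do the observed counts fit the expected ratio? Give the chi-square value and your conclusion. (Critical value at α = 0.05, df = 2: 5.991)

0.335; consistent

Under the 12:3:1 hypothesis (Σ ratio = 16, N = 3362):
  white: 3362 × 12/16 = 2521.5
  black: 3362 × 3/16 = 630.375
  brown: 3362 × 1/16 = 210.125
χ² = Σ (O − E)² / E
  white: (2512 − 2521.5)² / 2521.5 = 0.0358
  black: (632 − 630.375)² / 630.375 = 0.0042
  brown: (218 − 210.125)² / 210.125 = 0.2951
χ² = 0.0358 + 0.0042 + 0.2951 = 0.3351 ≈ 0.335
Degrees of freedom = 3 − 1 = 2; critical value at α = 0.05 is 5.991.
Since 0.335 < 5.991, we fail to reject the null hypothesis — the data are consistent with the 12:3:1 ratio.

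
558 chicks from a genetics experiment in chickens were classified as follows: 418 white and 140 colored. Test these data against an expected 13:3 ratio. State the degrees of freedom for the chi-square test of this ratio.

1

A goodness-of-fit test with 2 phenotype classes has df = 2 − 1 = 1.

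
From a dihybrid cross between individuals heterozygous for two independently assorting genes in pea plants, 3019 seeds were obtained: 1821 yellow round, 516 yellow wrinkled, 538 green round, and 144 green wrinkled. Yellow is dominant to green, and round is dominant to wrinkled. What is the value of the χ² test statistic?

A dihybrid F₂ with independent assortment and complete dominance at both loci gives a 9:3:3:1 phenotypic ratio.
Under the 9:3:3:1 hypothesis (Σ ratio = 16, N = 3019):
  yellow round: 3019 × 9/16 = 1698.1875
  yellow wrinkled: 3019 × 3/16 = 566.0625
  green round: 3019 × 3/16 = 566.0625
  green wrinkled: 3019 × 1/16 = 188.6875
χ² = Σ (O − E)² / E
  yellow round: (1821 − 1698.1875)² / 1698.1875 = 8.8818
  yellow wrinkled: (516 − 566.0625)² / 566.0625 = 4.4275
  green round: (538 − 566.0625)² / 566.0625 = 1.3912
  green wrinkled: (144 − 188.6875)² / 188.6875 = 10.5835
χ² = 8.8818 + 4.4275 + 1.3912 + 10.5835 = 25.284

25.284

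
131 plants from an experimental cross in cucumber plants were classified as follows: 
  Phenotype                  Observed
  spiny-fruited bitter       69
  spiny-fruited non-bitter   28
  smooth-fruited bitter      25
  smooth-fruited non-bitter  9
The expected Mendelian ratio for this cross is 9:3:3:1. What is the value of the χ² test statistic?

0.868

Under the 9:3:3:1 hypothesis (Σ ratio = 16, N = 131):
  spiny-fruited bitter: 131 × 9/16 = 73.6875
  spiny-fruited non-bitter: 131 × 3/16 = 24.5625
  smooth-fruited bitter: 131 × 3/16 = 24.5625
  smooth-fruited non-bitter: 131 × 1/16 = 8.1875
χ² = Σ (O − E)² / E
  spiny-fruited bitter: (69 − 73.6875)² / 73.6875 = 0.2982
  spiny-fruited non-bitter: (28 − 24.5625)² / 24.5625 = 0.4811
  smooth-fruited bitter: (25 − 24.5625)² / 24.5625 = 0.0078
  smooth-fruited non-bitter: (9 − 8.1875)² / 8.1875 = 0.0806
χ² = 0.2982 + 0.4811 + 0.0078 + 0.0806 = 0.8677 ≈ 0.868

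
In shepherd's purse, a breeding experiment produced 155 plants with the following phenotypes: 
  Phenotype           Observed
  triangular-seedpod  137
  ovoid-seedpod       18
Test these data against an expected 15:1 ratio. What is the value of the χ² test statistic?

7.608

Under the 15:1 hypothesis (Σ ratio = 16, N = 155):
  triangular-seedpod: 155 × 15/16 = 145.3125
  ovoid-seedpod: 155 × 1/16 = 9.6875
χ² = Σ (O − E)² / E
  triangular-seedpod: (137 − 145.3125)² / 145.3125 = 0.4755
  ovoid-seedpod: (18 − 9.6875)² / 9.6875 = 7.1327
χ² = 0.4755 + 7.1327 = 7.6082 ≈ 7.608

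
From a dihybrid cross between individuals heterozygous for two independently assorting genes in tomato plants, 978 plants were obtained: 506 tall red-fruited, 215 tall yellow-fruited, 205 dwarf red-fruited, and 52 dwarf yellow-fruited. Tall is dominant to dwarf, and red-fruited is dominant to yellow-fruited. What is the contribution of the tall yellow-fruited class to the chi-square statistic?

5.454

A dihybrid F₂ with independent assortment and complete dominance at both loci gives a 9:3:3:1 phenotypic ratio.
The 9:3:3:1 ratio has 16 parts, so with N = 978 the expected counts are:
  tall red-fruited: 978 × 9/16 = 550.125
  tall yellow-fruited: 978 × 3/16 = 183.375
  dwarf red-fruited: 978 × 3/16 = 183.375
  dwarf yellow-fruited: 978 × 1/16 = 61.125
Contribution of tall yellow-fruited: (215 − 183.375)² / 183.375 = 5.4541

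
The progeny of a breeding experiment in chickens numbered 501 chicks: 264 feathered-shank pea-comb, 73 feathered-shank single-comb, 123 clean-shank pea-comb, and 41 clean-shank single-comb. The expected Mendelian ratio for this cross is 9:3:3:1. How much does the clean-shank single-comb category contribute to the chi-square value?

2.997

The 9:3:3:1 ratio has 16 parts, so with N = 501 the expected counts are:
  feathered-shank pea-comb: 501 × 9/16 = 281.8125
  feathered-shank single-comb: 501 × 3/16 = 93.9375
  clean-shank pea-comb: 501 × 3/16 = 93.9375
  clean-shank single-comb: 501 × 1/16 = 31.3125
Contribution of clean-shank single-comb: (41 − 31.3125)² / 31.3125 = 2.9971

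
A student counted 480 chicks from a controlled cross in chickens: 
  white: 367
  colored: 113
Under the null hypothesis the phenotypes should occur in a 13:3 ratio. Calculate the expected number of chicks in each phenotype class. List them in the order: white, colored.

390, 90

Under the 13:3 hypothesis (Σ ratio = 16, N = 480):
  white: 480 × 13/16 = 390
  colored: 480 × 3/16 = 90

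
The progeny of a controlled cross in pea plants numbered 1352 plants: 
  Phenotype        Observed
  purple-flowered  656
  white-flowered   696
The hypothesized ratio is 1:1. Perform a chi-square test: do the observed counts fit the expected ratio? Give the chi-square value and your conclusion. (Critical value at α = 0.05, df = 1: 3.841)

1.183; consistent

The 1:1 ratio has 2 parts, so with N = 1352 the expected counts are:
  purple-flowered: 1352 × 1/2 = 676
  white-flowered: 1352 × 1/2 = 676
χ² = Σ (O − E)² / E
  purple-flowered: (656 − 676)² / 676 = 0.5917
  white-flowered: (696 − 676)² / 676 = 0.5917
χ² = 0.5917 + 0.5917 = 1.1834 ≈ 1.183
Degrees of freedom = 2 − 1 = 1; critical value at α = 0.05 is 3.841.
Since 1.183 < 3.841, we fail to reject the null hypothesis — the data are consistent with the 1:1 ratio.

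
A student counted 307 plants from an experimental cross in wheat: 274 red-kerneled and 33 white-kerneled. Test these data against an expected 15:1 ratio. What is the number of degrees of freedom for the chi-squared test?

1

A goodness-of-fit test with 2 phenotype classes has df = 2 − 1 = 1.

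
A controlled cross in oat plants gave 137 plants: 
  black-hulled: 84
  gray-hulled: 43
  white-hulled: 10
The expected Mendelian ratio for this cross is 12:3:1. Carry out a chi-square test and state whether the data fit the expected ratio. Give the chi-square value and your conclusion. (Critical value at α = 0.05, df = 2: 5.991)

15.331; not consistent

Expected counts for N = 137 under a 12:3:1 ratio (total parts = 16):
  black-hulled: 137 × 12/16 = 102.75
  gray-hulled: 137 × 3/16 = 25.6875
  white-hulled: 137 × 1/16 = 8.5625
χ² = Σ (O − E)² / E
  black-hulled: (84 − 102.75)² / 102.75 = 3.4215
  gray-hulled: (43 − 25.6875)² / 25.6875 = 11.6680
  white-hulled: (10 − 8.5625)² / 8.5625 = 0.2413
χ² = 3.4215 + 11.6680 + 0.2413 = 15.3308 ≈ 15.331
Degrees of freedom = 3 − 1 = 2; critical value at α = 0.05 is 5.991.
Since 15.331 > 5.991, we reject the null hypothesis — the data do not fit the 12:3:1 ratio.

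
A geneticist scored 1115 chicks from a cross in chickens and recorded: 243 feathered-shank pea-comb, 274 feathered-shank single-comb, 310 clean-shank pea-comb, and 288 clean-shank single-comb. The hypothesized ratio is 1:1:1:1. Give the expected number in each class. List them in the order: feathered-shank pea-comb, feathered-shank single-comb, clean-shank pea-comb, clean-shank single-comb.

Expected counts for N = 1115 under a 1:1:1:1 ratio (total parts = 4):
  feathered-shank pea-comb: 1115 × 1/4 = 278.75
  feathered-shank single-comb: 1115 × 1/4 = 278.75
  clean-shank pea-comb: 1115 × 1/4 = 278.75
  clean-shank single-comb: 1115 × 1/4 = 278.75

278.75, 278.75, 278.75, 278.75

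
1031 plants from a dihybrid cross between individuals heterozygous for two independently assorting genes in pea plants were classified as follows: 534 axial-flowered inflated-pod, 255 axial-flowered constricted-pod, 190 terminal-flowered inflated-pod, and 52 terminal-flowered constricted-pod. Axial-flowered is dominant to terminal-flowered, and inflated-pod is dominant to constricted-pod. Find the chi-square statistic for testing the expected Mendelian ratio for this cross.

25.781

A dihybrid F₂ with independent assortment and complete dominance at both loci gives a 9:3:3:1 phenotypic ratio.
Total ratio parts = 16. Expected numbers out of 1031:
  axial-flowered inflated-pod: 1031 × 9/16 = 579.9375
  axial-flowered constricted-pod: 1031 × 3/16 = 193.3125
  terminal-flowered inflated-pod: 1031 × 3/16 = 193.3125
  terminal-flowered constricted-pod: 1031 × 1/16 = 64.4375
χ² = Σ (O − E)² / E
  axial-flowered inflated-pod: (534 − 579.9375)² / 579.9375 = 3.6388
  axial-flowered constricted-pod: (255 − 193.3125)² / 193.3125 = 19.6850
  terminal-flowered inflated-pod: (190 − 193.3125)² / 193.3125 = 0.0568
  terminal-flowered constricted-pod: (52 − 64.4375)² / 64.4375 = 2.4006
χ² = 3.6388 + 19.6850 + 0.0568 + 2.4006 = 25.7812 ≈ 25.781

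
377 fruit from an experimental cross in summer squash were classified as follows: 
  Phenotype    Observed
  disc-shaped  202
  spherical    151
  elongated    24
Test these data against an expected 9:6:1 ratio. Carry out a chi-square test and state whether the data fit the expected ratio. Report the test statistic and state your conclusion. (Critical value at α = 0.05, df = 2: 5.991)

The 9:6:1 ratio has 16 parts, so with N = 377 the expected counts are:
  disc-shaped: 377 × 9/16 = 212.0625
  spherical: 377 × 6/16 = 141.375
  elongated: 377 × 1/16 = 23.5625
χ² = Σ (O − E)² / E
  disc-shaped: (202 − 212.0625)² / 212.0625 = 0.4775
  spherical: (151 − 141.375)² / 141.375 = 0.6553
  elongated: (24 − 23.5625)² / 23.5625 = 0.0081
χ² = 0.4775 + 0.6553 + 0.0081 = 1.1409 ≈ 1.141
Degrees of freedom = 3 − 1 = 2; critical value at α = 0.05 is 5.991.
Since 1.141 < 5.991, we fail to reject the null hypothesis — the data are consistent with the 9:6:1 ratio.

1.141; consistent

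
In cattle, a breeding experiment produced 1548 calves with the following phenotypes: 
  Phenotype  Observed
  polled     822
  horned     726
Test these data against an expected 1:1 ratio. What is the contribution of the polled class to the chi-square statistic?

Expected counts for N = 1548 under a 1:1 ratio (total parts = 2):
  polled: 1548 × 1/2 = 774
  horned: 1548 × 1/2 = 774
Contribution of polled: (822 − 774)² / 774 = 2.9767

2.977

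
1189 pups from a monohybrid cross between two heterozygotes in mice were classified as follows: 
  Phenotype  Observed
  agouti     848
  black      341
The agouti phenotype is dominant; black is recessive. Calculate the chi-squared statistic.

For a monohybrid cross between heterozygotes with complete dominance, the expected phenotypic ratio is 3:1.
The 3:1 ratio has 4 parts, so with N = 1189 the expected counts are:
  agouti: 1189 × 3/4 = 891.75
  black: 1189 × 1/4 = 297.25
χ² = Σ (O − E)² / E
  agouti: (848 − 891.75)² / 891.75 = 2.1464
  black: (341 − 297.25)² / 297.25 = 6.4392
χ² = 2.1464 + 6.4392 = 8.5856 ≈ 8.586

8.586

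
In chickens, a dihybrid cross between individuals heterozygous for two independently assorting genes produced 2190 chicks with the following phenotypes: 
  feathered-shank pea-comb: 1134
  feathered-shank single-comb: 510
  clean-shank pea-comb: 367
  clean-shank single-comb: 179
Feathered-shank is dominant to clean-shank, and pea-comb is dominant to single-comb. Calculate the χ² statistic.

49.425

A dihybrid F₂ with independent assortment and complete dominance at both loci gives a 9:3:3:1 phenotypic ratio.
The 9:3:3:1 ratio has 16 parts, so with N = 2190 the expected counts are:
  feathered-shank pea-comb: 2190 × 9/16 = 1231.875
  feathered-shank single-comb: 2190 × 3/16 = 410.625
  clean-shank pea-comb: 2190 × 3/16 = 410.625
  clean-shank single-comb: 2190 × 1/16 = 136.875
χ² = Σ (O − E)² / E
  feathered-shank pea-comb: (1134 − 1231.875)² / 1231.875 = 7.7764
  feathered-shank single-comb: (510 − 410.625)² / 410.625 = 24.0497
  clean-shank pea-comb: (367 − 410.625)² / 410.625 = 4.6347
  clean-shank single-comb: (179 − 136.875)² / 136.875 = 12.9645
χ² = 7.7764 + 24.0497 + 4.6347 + 12.9645 = 49.4253 ≈ 49.425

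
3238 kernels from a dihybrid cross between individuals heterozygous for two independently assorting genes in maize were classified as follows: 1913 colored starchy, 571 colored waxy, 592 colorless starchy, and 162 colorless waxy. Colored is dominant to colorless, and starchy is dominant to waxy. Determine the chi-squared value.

15.191

A dihybrid F₂ with independent assortment and complete dominance at both loci gives a 9:3:3:1 phenotypic ratio.
Total ratio parts = 16. Expected numbers out of 3238:
  colored starchy: 3238 × 9/16 = 1821.375
  colored waxy: 3238 × 3/16 = 607.125
  colorless starchy: 3238 × 3/16 = 607.125
  colorless waxy: 3238 × 1/16 = 202.375
χ² = Σ (O − E)² / E
  colored starchy: (1913 − 1821.375)² / 1821.375 = 4.6092
  colored waxy: (571 − 607.125)² / 607.125 = 2.1495
  colorless starchy: (592 − 607.125)² / 607.125 = 0.3768
  colorless waxy: (162 − 202.375)² / 202.375 = 8.0550
χ² = 4.6092 + 2.1495 + 0.3768 + 8.0550 = 15.1905 ≈ 15.191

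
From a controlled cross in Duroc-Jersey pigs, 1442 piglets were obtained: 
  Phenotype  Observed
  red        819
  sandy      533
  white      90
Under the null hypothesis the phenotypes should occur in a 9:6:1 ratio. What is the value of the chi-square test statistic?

Under the 9:6:1 hypothesis (Σ ratio = 16, N = 1442):
  red: 1442 × 9/16 = 811.125
  sandy: 1442 × 6/16 = 540.75
  white: 1442 × 1/16 = 90.125
χ² = Σ (O − E)² / E
  red: (819 − 811.125)² / 811.125 = 0.0765
  sandy: (533 − 540.75)² / 540.75 = 0.1111
  white: (90 − 90.125)² / 90.125 = 0.0002
χ² = 0.0765 + 0.1111 + 0.0002 = 0.1878 ≈ 0.188

0.188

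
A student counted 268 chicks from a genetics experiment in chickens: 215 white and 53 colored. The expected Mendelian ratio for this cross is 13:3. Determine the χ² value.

0.185

Expected counts for N = 268 under a 13:3 ratio (total parts = 16):
  white: 268 × 13/16 = 217.75
  colored: 268 × 3/16 = 50.25
χ² = Σ (O − E)² / E
  white: (215 − 217.75)² / 217.75 = 0.0347
  colored: (53 − 50.25)² / 50.25 = 0.1505
χ² = 0.0347 + 0.1505 = 0.1852 ≈ 0.185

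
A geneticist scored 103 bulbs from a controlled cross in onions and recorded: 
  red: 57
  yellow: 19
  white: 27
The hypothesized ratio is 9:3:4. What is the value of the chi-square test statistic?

0.081

The 9:3:4 ratio has 16 parts, so with N = 103 the expected counts are:
  red: 103 × 9/16 = 57.9375
  yellow: 103 × 3/16 = 19.3125
  white: 103 × 4/16 = 25.75
χ² = Σ (O − E)² / E
  red: (57 − 57.9375)² / 57.9375 = 0.0152
  yellow: (19 − 19.3125)² / 19.3125 = 0.0051
  white: (27 − 25.75)² / 25.75 = 0.0607
χ² = 0.0152 + 0.0051 + 0.0607 = 0.081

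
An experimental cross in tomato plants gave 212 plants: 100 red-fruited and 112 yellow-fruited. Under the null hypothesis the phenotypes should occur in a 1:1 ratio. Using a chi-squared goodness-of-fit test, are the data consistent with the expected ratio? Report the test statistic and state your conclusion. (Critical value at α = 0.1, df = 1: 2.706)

Total ratio parts = 2. Expected numbers out of 212:
  red-fruited: 212 × 1/2 = 106
  yellow-fruited: 212 × 1/2 = 106
χ² = Σ (O − E)² / E
  red-fruited: (100 − 106)² / 106 = 0.3396
  yellow-fruited: (112 − 106)² / 106 = 0.3396
χ² = 0.3396 + 0.3396 = 0.6792 ≈ 0.679
Degrees of freedom = 2 − 1 = 1; critical value at α = 0.1 is 2.706.
Since 0.679 < 2.706, we fail to reject the null hypothesis — the data are consistent with the 1:1 ratio.

0.679; consistent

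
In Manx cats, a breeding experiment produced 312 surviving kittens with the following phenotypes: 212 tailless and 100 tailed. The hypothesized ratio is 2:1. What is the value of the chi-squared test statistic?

Total ratio parts = 3. Expected numbers out of 312:
  tailless: 312 × 2/3 = 208
  tailed: 312 × 1/3 = 104
χ² = Σ (O − E)² / E
  tailless: (212 − 208)² / 208 = 0.0769
  tailed: (100 − 104)² / 104 = 0.1538
χ² = 0.0769 + 0.1538 = 0.2307 ≈ 0.231

0.231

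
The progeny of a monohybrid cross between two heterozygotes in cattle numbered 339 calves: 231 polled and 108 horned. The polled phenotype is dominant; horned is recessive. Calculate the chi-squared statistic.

For a monohybrid cross between heterozygotes with complete dominance, the expected phenotypic ratio is 3:1.
Under the 3:1 hypothesis (Σ ratio = 4, N = 339):
  polled: 339 × 3/4 = 254.25
  horned: 339 × 1/4 = 84.75
χ² = Σ (O − E)² / E
  polled: (231 − 254.25)² / 254.25 = 2.1261
  horned: (108 − 84.75)² / 84.75 = 6.3783
χ² = 2.1261 + 6.3783 = 8.5044 ≈ 8.504

8.504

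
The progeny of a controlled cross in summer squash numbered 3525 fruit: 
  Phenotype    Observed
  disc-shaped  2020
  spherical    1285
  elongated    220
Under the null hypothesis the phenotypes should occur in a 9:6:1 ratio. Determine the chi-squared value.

1.727

Under the 9:6:1 hypothesis (Σ ratio = 16, N = 3525):
  disc-shaped: 3525 × 9/16 = 1982.8125
  spherical: 3525 × 6/16 = 1321.875
  elongated: 3525 × 1/16 = 220.3125
χ² = Σ (O − E)² / E
  disc-shaped: (2020 − 1982.8125)² / 1982.8125 = 0.6974
  spherical: (1285 − 1321.875)² / 1321.875 = 1.0287
  elongated: (220 − 220.3125)² / 220.3125 = 0.0004
χ² = 0.6974 + 1.0287 + 0.0004 = 1.7265 ≈ 1.727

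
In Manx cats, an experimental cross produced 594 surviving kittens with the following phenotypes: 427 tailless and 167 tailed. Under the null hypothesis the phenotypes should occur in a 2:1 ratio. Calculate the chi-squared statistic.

The 2:1 ratio has 3 parts, so with N = 594 the expected counts are:
  tailless: 594 × 2/3 = 396
  tailed: 594 × 1/3 = 198
χ² = Σ (O − E)² / E
  tailless: (427 − 396)² / 396 = 2.4268
  tailed: (167 − 198)² / 198 = 4.8535
χ² = 2.4268 + 4.8535 = 7.2803 ≈ 7.280

7.280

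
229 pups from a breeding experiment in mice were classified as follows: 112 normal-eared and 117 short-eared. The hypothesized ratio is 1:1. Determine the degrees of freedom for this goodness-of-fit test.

1

A goodness-of-fit test with 2 phenotype classes has df = 2 − 1 = 1.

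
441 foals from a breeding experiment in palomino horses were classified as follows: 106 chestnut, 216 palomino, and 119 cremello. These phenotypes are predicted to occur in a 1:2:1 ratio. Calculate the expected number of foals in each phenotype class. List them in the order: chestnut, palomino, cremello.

110.25, 220.5, 110.25

Under the 1:2:1 hypothesis (Σ ratio = 4, N = 441):
  chestnut: 441 × 1/4 = 110.25
  palomino: 441 × 2/4 = 220.5
  cremello: 441 × 1/4 = 110.25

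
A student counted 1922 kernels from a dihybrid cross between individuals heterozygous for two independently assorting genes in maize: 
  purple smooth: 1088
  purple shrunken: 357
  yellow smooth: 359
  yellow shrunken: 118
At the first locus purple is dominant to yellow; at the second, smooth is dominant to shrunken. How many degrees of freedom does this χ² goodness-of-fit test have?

A dihybrid F₂ with independent assortment and complete dominance at both loci gives a 9:3:3:1 phenotypic ratio.
A goodness-of-fit test with 4 phenotype classes has df = 4 − 1 = 3.

3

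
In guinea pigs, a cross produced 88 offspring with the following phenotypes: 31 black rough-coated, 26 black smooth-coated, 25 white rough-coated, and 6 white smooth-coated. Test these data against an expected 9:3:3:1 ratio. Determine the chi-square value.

16.808

Expected counts for N = 88 under a 9:3:3:1 ratio (total parts = 16):
  black rough-coated: 88 × 9/16 = 49.5
  black smooth-coated: 88 × 3/16 = 16.5
  white rough-coated: 88 × 3/16 = 16.5
  white smooth-coated: 88 × 1/16 = 5.5
χ² = Σ (O − E)² / E
  black rough-coated: (31 − 49.5)² / 49.5 = 6.9141
  black smooth-coated: (26 − 16.5)² / 16.5 = 5.4697
  white rough-coated: (25 − 16.5)² / 16.5 = 4.3788
  white smooth-coated: (6 − 5.5)² / 5.5 = 0.0455
χ² = 6.9141 + 5.4697 + 4.3788 + 0.0455 = 16.8081 ≈ 16.808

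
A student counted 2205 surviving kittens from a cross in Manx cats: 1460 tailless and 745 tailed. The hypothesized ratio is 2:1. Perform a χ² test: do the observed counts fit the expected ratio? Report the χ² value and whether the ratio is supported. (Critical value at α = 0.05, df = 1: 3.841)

0.204; consistent

Under the 2:1 hypothesis (Σ ratio = 3, N = 2205):
  tailless: 2205 × 2/3 = 1470
  tailed: 2205 × 1/3 = 735
χ² = Σ (O − E)² / E
  tailless: (1460 − 1470)² / 1470 = 0.0680
  tailed: (745 − 735)² / 735 = 0.1361
χ² = 0.0680 + 0.1361 = 0.2041 ≈ 0.204
Degrees of freedom = 2 − 1 = 1; critical value at α = 0.05 is 3.841.
Since 0.204 < 3.841, we fail to reject the null hypothesis — the data are consistent with the 2:1 ratio.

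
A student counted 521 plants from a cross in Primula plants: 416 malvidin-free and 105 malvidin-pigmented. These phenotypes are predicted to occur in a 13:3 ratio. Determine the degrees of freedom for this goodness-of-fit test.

A goodness-of-fit test with 2 phenotype classes has df = 2 − 1 = 1.

1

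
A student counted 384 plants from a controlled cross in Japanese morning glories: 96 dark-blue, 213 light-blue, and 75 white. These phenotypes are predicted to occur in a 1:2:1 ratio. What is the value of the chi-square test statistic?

The 1:2:1 ratio has 4 parts, so with N = 384 the expected counts are:
  dark-blue: 384 × 1/4 = 96
  light-blue: 384 × 2/4 = 192
  white: 384 × 1/4 = 96
χ² = Σ (O − E)² / E
  dark-blue: (96 − 96)² / 96 = 0.0000
  light-blue: (213 − 192)² / 192 = 2.2969
  white: (75 − 96)² / 96 = 4.5938
χ² = 0.0000 + 2.2969 + 4.5938 = 6.8907 ≈ 6.891

6.891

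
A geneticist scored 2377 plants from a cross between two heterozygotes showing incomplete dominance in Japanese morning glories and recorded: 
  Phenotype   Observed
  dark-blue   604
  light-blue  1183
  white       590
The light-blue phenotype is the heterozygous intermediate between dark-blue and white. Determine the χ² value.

With incomplete dominance, a heterozygote × heterozygote cross gives a 1:2:1 phenotypic ratio.
Expected counts for N = 2377 under a 1:2:1 ratio (total parts = 4):
  dark-blue: 2377 × 1/4 = 594.25
  light-blue: 2377 × 2/4 = 1188.5
  white: 2377 × 1/4 = 594.25
χ² = Σ (O − E)² / E
  dark-blue: (604 − 594.25)² / 594.25 = 0.1600
  light-blue: (1183 − 1188.5)² / 1188.5 = 0.0255
  white: (590 − 594.25)² / 594.25 = 0.0304
χ² = 0.1600 + 0.0255 + 0.0304 = 0.2159 ≈ 0.216

0.216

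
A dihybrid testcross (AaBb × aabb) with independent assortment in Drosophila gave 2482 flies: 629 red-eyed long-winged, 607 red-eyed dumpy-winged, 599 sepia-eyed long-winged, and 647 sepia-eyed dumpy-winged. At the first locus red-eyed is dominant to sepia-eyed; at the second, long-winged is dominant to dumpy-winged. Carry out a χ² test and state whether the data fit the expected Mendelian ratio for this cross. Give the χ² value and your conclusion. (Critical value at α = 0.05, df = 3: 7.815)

2.287; consistent

A dihybrid testcross with independent assortment gives a 1:1:1:1 ratio.
The 1:1:1:1 ratio has 4 parts, so with N = 2482 the expected counts are:
  red-eyed long-winged: 2482 × 1/4 = 620.5
  red-eyed dumpy-winged: 2482 × 1/4 = 620.5
  sepia-eyed long-winged: 2482 × 1/4 = 620.5
  sepia-eyed dumpy-winged: 2482 × 1/4 = 620.5
χ² = Σ (O − E)² / E
  red-eyed long-winged: (629 − 620.5)² / 620.5 = 0.1164
  red-eyed dumpy-winged: (607 − 620.5)² / 620.5 = 0.2937
  sepia-eyed long-winged: (599 − 620.5)² / 620.5 = 0.7450
  sepia-eyed dumpy-winged: (647 − 620.5)² / 620.5 = 1.1317
χ² = 0.1164 + 0.2937 + 0.7450 + 1.1317 = 2.2868 ≈ 2.287
Degrees of freedom = 4 − 1 = 3; critical value at α = 0.05 is 7.815.
Since 2.287 < 7.815, we fail to reject the null hypothesis — the data are consistent with the 1:1:1:1 ratio.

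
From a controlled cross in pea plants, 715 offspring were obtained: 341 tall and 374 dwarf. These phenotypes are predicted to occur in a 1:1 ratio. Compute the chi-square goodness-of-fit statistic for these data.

Total ratio parts = 2. Expected numbers out of 715:
  tall: 715 × 1/2 = 357.5
  dwarf: 715 × 1/2 = 357.5
χ² = Σ (O − E)² / E
  tall: (341 − 357.5)² / 357.5 = 0.7615
  dwarf: (374 − 357.5)² / 357.5 = 0.7615
χ² = 0.7615 + 0.7615 = 1.523

1.523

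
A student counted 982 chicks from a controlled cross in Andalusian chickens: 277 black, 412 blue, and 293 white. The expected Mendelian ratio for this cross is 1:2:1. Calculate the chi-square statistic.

25.943

Expected counts for N = 982 under a 1:2:1 ratio (total parts = 4):
  black: 982 × 1/4 = 245.5
  blue: 982 × 2/4 = 491
  white: 982 × 1/4 = 245.5
χ² = Σ (O − E)² / E
  black: (277 − 245.5)² / 245.5 = 4.0418
  blue: (412 − 491)² / 491 = 12.7108
  white: (293 − 245.5)² / 245.5 = 9.1904
χ² = 4.0418 + 12.7108 + 9.1904 = 25.943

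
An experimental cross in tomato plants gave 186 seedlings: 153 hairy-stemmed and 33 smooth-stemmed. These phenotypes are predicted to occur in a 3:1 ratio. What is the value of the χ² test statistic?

5.226

Expected counts for N = 186 under a 3:1 ratio (total parts = 4):
  hairy-stemmed: 186 × 3/4 = 139.5
  smooth-stemmed: 186 × 1/4 = 46.5
χ² = Σ (O − E)² / E
  hairy-stemmed: (153 − 139.5)² / 139.5 = 1.3065
  smooth-stemmed: (33 − 46.5)² / 46.5 = 3.9194
χ² = 1.3065 + 3.9194 = 5.2259 ≈ 5.226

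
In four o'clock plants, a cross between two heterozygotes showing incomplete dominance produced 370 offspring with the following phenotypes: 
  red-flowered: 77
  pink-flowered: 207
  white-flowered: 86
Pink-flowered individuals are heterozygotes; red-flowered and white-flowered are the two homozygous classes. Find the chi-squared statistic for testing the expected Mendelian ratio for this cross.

With incomplete dominance, a heterozygote × heterozygote cross gives a 1:2:1 phenotypic ratio.
Under the 1:2:1 hypothesis (Σ ratio = 4, N = 370):
  red-flowered: 370 × 1/4 = 92.5
  pink-flowered: 370 × 2/4 = 185
  white-flowered: 370 × 1/4 = 92.5
χ² = Σ (O − E)² / E
  red-flowered: (77 − 92.5)² / 92.5 = 2.5973
  pink-flowered: (207 − 185)² / 185 = 2.6162
  white-flowered: (86 − 92.5)² / 92.5 = 0.4568
χ² = 2.5973 + 2.6162 + 0.4568 = 5.6703 ≈ 5.670

5.670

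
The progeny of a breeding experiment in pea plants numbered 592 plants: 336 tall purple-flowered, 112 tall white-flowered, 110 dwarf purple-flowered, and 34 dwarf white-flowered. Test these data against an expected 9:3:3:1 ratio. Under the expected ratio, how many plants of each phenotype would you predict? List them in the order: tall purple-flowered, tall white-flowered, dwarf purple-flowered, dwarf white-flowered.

333, 111, 111, 37

The 9:3:3:1 ratio has 16 parts, so with N = 592 the expected counts are:
  tall purple-flowered: 592 × 9/16 = 333
  tall white-flowered: 592 × 3/16 = 111
  dwarf purple-flowered: 592 × 3/16 = 111
  dwarf white-flowered: 592 × 1/16 = 37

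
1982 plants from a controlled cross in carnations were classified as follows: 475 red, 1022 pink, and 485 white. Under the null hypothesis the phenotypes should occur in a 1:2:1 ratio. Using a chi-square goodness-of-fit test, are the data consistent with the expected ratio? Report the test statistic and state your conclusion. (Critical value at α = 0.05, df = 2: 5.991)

2.040; consistent

Under the 1:2:1 hypothesis (Σ ratio = 4, N = 1982):
  red: 1982 × 1/4 = 495.5
  pink: 1982 × 2/4 = 991
  white: 1982 × 1/4 = 495.5
χ² = Σ (O − E)² / E
  red: (475 − 495.5)² / 495.5 = 0.8481
  pink: (1022 − 991)² / 991 = 0.9697
  white: (485 − 495.5)² / 495.5 = 0.2225
χ² = 0.8481 + 0.9697 + 0.2225 = 2.0403 ≈ 2.040
Degrees of freedom = 3 − 1 = 2; critical value at α = 0.05 is 5.991.
Since 2.040 < 5.991, we fail to reject the null hypothesis — the data are consistent with the 1:2:1 ratio.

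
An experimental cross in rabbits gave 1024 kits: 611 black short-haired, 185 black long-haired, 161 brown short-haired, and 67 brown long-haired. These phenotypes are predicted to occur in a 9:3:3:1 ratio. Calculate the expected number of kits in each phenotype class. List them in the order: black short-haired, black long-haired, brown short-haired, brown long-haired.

576, 192, 192, 64

The 9:3:3:1 ratio has 16 parts, so with N = 1024 the expected counts are:
  black short-haired: 1024 × 9/16 = 576
  black long-haired: 1024 × 3/16 = 192
  brown short-haired: 1024 × 3/16 = 192
  brown long-haired: 1024 × 1/16 = 64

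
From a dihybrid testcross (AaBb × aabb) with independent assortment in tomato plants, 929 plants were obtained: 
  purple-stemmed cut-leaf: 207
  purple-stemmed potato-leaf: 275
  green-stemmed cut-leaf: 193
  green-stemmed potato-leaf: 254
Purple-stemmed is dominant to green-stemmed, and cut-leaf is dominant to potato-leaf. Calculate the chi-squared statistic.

A dihybrid testcross with independent assortment gives a 1:1:1:1 ratio.
Expected counts for N = 929 under a 1:1:1:1 ratio (total parts = 4):
  purple-stemmed cut-leaf: 929 × 1/4 = 232.25
  purple-stemmed potato-leaf: 929 × 1/4 = 232.25
  green-stemmed cut-leaf: 929 × 1/4 = 232.25
  green-stemmed potato-leaf: 929 × 1/4 = 232.25
χ² = Σ (O − E)² / E
  purple-stemmed cut-leaf: (207 − 232.25)² / 232.25 = 2.7452
  purple-stemmed potato-leaf: (275 − 232.25)² / 232.25 = 7.8689
  green-stemmed cut-leaf: (193 − 232.25)² / 232.25 = 6.6332
  green-stemmed potato-leaf: (254 − 232.25)² / 232.25 = 2.0369
χ² = 2.7452 + 7.8689 + 6.6332 + 2.0369 = 19.2842 ≈ 19.284

19.284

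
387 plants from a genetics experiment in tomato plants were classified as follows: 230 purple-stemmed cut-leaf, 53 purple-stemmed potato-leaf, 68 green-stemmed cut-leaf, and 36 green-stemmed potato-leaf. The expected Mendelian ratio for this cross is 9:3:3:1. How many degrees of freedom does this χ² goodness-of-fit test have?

A goodness-of-fit test with 4 phenotype classes has df = 4 − 1 = 3.

3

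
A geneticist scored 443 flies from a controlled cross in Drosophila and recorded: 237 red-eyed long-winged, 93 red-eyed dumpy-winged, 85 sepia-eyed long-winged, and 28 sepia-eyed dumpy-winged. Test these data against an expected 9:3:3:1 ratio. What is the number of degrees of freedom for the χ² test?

A goodness-of-fit test with 4 phenotype classes has df = 4 − 1 = 3.

3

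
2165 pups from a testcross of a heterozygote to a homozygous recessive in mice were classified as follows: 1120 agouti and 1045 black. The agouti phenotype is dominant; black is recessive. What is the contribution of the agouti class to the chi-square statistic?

A testcross of a heterozygote (Aa × aa) gives a 1:1 phenotypic ratio.
Under the 1:1 hypothesis (Σ ratio = 2, N = 2165):
  agouti: 2165 × 1/2 = 1082.5
  black: 2165 × 1/2 = 1082.5
Contribution of agouti: (1120 − 1082.5)² / 1082.5 = 1.2991

1.299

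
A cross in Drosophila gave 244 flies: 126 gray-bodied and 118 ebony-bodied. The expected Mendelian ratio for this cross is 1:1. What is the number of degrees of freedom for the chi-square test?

A goodness-of-fit test with 2 phenotype classes has df = 2 − 1 = 1.

1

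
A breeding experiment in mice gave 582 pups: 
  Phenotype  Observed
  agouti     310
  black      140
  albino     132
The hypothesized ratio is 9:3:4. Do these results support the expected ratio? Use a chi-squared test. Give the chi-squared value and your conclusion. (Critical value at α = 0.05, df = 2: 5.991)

The 9:3:4 ratio has 16 parts, so with N = 582 the expected counts are:
  agouti: 582 × 9/16 = 327.375
  black: 582 × 3/16 = 109.125
  albino: 582 × 4/16 = 145.5
χ² = Σ (O − E)² / E
  agouti: (310 − 327.375)² / 327.375 = 0.9222
  black: (140 − 109.125)² / 109.125 = 8.7355
  albino: (132 − 145.5)² / 145.5 = 1.2526
χ² = 0.9222 + 8.7355 + 1.2526 = 10.9103 ≈ 10.910
Degrees of freedom = 3 − 1 = 2; critical value at α = 0.05 is 5.991.
Since 10.910 > 5.991, we reject the null hypothesis — the data do not fit the 9:3:4 ratio.

10.910; not consistent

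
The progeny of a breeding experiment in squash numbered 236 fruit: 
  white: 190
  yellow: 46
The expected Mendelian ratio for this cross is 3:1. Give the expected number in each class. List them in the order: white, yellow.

Total ratio parts = 4. Expected numbers out of 236:
  white: 236 × 3/4 = 177
  yellow: 236 × 1/4 = 59

177, 59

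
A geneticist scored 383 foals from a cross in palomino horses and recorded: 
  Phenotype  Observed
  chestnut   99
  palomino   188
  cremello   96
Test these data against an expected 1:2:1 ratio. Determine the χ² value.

Under the 1:2:1 hypothesis (Σ ratio = 4, N = 383):
  chestnut: 383 × 1/4 = 95.75
  palomino: 383 × 2/4 = 191.5
  cremello: 383 × 1/4 = 95.75
χ² = Σ (O − E)² / E
  chestnut: (99 − 95.75)² / 95.75 = 0.1103
  palomino: (188 − 191.5)² / 191.5 = 0.0640
  cremello: (96 − 95.75)² / 95.75 = 0.0007
χ² = 0.1103 + 0.0640 + 0.0007 = 0.175

0.175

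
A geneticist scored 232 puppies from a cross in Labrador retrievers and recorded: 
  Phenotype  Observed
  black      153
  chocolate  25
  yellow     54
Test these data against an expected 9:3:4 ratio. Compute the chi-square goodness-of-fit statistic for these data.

Expected counts for N = 232 under a 9:3:4 ratio (total parts = 16):
  black: 232 × 9/16 = 130.5
  chocolate: 232 × 3/16 = 43.5
  yellow: 232 × 4/16 = 58
χ² = Σ (O − E)² / E
  black: (153 − 130.5)² / 130.5 = 3.8793
  chocolate: (25 − 43.5)² / 43.5 = 7.8678
  yellow: (54 − 58)² / 58 = 0.2759
χ² = 3.8793 + 7.8678 + 0.2759 = 12.023

12.023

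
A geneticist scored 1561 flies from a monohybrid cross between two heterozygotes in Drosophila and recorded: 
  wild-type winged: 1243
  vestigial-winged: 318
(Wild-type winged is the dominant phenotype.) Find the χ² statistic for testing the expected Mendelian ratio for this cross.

17.835

For a monohybrid cross between heterozygotes with complete dominance, the expected phenotypic ratio is 3:1.
Expected counts for N = 1561 under a 3:1 ratio (total parts = 4):
  wild-type winged: 1561 × 3/4 = 1170.75
  vestigial-winged: 1561 × 1/4 = 390.25
χ² = Σ (O − E)² / E
  wild-type winged: (1243 − 1170.75)² / 1170.75 = 4.4587
  vestigial-winged: (318 − 390.25)² / 390.25 = 13.3762
χ² = 4.4587 + 13.3762 = 17.8349 ≈ 17.835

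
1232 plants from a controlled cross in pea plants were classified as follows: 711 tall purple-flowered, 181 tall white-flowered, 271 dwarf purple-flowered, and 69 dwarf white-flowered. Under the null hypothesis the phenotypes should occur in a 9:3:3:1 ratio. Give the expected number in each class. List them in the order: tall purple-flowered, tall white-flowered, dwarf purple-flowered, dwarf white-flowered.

693, 231, 231, 77

The 9:3:3:1 ratio has 16 parts, so with N = 1232 the expected counts are:
  tall purple-flowered: 1232 × 9/16 = 693
  tall white-flowered: 1232 × 3/16 = 231
  dwarf purple-flowered: 1232 × 3/16 = 231
  dwarf white-flowered: 1232 × 1/16 = 77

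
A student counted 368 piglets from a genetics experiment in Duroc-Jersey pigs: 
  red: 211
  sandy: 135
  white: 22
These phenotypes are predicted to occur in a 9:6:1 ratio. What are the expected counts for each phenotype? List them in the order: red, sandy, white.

207, 138, 23

Expected counts for N = 368 under a 9:6:1 ratio (total parts = 16):
  red: 368 × 9/16 = 207
  sandy: 368 × 6/16 = 138
  white: 368 × 1/16 = 23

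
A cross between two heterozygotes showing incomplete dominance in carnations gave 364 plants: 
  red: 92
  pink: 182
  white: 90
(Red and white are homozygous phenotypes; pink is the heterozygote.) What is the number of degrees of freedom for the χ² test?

With incomplete dominance, a heterozygote × heterozygote cross gives a 1:2:1 phenotypic ratio.
A goodness-of-fit test with 3 phenotype classes has df = 3 − 1 = 2.

2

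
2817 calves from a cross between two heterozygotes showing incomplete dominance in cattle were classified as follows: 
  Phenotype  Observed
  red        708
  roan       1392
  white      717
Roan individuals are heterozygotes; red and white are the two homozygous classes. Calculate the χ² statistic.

0.444

With incomplete dominance, a heterozygote × heterozygote cross gives a 1:2:1 phenotypic ratio.
Expected counts for N = 2817 under a 1:2:1 ratio (total parts = 4):
  red: 2817 × 1/4 = 704.25
  roan: 2817 × 2/4 = 1408.5
  white: 2817 × 1/4 = 704.25
χ² = Σ (O − E)² / E
  red: (708 − 704.25)² / 704.25 = 0.0200
  roan: (1392 − 1408.5)² / 1408.5 = 0.1933
  white: (717 − 704.25)² / 704.25 = 0.2308
χ² = 0.0200 + 0.1933 + 0.2308 = 0.4441 ≈ 0.444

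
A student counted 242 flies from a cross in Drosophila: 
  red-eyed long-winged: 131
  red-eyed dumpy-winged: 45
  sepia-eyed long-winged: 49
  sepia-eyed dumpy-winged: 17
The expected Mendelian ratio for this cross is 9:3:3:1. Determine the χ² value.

Under the 9:3:3:1 hypothesis (Σ ratio = 16, N = 242):
  red-eyed long-winged: 242 × 9/16 = 136.125
  red-eyed dumpy-winged: 242 × 3/16 = 45.375
  sepia-eyed long-winged: 242 × 3/16 = 45.375
  sepia-eyed dumpy-winged: 242 × 1/16 = 15.125
χ² = Σ (O − E)² / E
  red-eyed long-winged: (131 − 136.125)² / 136.125 = 0.1930
  red-eyed dumpy-winged: (45 − 45.375)² / 45.375 = 0.0031
  sepia-eyed long-winged: (49 − 45.375)² / 45.375 = 0.2896
  sepia-eyed dumpy-winged: (17 − 15.125)² / 15.125 = 0.2324
χ² = 0.1930 + 0.0031 + 0.2896 + 0.2324 = 0.7181 ≈ 0.718

0.718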